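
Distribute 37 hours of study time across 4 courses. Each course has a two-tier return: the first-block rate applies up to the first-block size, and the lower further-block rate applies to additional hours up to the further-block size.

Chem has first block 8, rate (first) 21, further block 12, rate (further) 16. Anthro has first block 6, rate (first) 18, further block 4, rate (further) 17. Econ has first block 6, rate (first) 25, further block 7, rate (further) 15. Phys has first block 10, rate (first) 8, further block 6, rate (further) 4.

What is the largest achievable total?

701

Treat each block as its own option and order by rate: Econ/T1 25 > Chem/T1 21 > Anthro/T1 18 > Anthro/T2 17 > Chem/T2 16 > Econ/T2 15 > Phys/T1 8 > Phys/T2 4.
Fill Econ T1 block (6 at 25) — 31 left.
Fill Chem T1 block (8 at 21) — 23 left.
Fill Anthro T1 block (6 at 18) — 17 left.
Anthro T2 at 17: fill all 4 — 13 left.
Fill Chem T2 block (12 at 16) — 1 left.
Econ/T2: +1 of 7 at 15; pool empty.
Total = 25×6 + 21×8 + 18×6 + 17×4 + 16×12 + 15×1 = 701.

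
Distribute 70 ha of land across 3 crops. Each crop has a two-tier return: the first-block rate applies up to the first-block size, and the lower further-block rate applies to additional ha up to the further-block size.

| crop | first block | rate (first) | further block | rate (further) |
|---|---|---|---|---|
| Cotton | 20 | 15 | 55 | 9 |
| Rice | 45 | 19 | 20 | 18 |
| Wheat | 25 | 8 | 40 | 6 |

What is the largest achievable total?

1290

Order all 6 blocks by rate: Rice/tier1 19 > Rice/tier2 18 > Cotton/tier1 15 > Cotton/tier2 9 > Wheat/tier1 8 > Wheat/tier2 6.
Rice/tier1 (19): +45 — 25 left.
Fill Rice tier2 block (20 at 18) — 5 left.
Cotton/tier1: +5 of 20 at 15; pool empty.
Total = 19×45 + 18×20 + 15×5 = 1290.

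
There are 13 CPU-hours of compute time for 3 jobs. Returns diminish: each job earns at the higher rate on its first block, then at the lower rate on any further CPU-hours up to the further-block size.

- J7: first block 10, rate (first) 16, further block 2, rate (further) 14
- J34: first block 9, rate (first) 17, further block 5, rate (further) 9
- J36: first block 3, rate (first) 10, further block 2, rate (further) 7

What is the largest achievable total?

Order all 6 blocks by rate: J34/first 17 > J7/first 16 > J7/second 14 > J36/first 10 > J34/second 9 > J36/second 7.
Fill J34 first block (9 at 17) ; 4 left.
J7 first at 16: only 4 left, fill 4.
Total = 17×9 + 16×4 = 217.

217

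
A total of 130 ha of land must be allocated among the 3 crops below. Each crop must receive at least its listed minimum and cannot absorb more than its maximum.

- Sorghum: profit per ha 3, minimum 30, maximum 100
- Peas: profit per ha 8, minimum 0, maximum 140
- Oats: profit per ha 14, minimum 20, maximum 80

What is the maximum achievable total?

Meeting every minimum uses 30+0+20 = 50 ha, leaving 80.
Order the crops by profit per ha: Oats 14 > Peas 8 > Sorghum 3.
Oats takes 60 more to reach its cap of 80 ; 20 left.
Peas: +20 (room for 140) → 20. Pool exhausted.
Total = 3×30 + 8×20 + 14×80 = 1370.

1370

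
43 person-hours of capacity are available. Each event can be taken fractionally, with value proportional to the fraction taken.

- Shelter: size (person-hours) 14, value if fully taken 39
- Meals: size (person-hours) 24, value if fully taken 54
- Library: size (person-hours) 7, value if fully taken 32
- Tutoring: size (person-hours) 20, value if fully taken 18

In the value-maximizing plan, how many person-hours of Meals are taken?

Best value per unit of size first: Library 32/7≈4.57, Shelter 39/14≈2.79, Meals 54/24≈2.25, Tutoring 18/20≈0.9.
All 7 person-hours of Library fit (value 32) → 36 remain.
Shelter: take in full, 14 person-hours for value 39 → 22 left.
Only 22 person-hours remain; take 22/24 of Meals for value 54×22/24 = 49.5.

22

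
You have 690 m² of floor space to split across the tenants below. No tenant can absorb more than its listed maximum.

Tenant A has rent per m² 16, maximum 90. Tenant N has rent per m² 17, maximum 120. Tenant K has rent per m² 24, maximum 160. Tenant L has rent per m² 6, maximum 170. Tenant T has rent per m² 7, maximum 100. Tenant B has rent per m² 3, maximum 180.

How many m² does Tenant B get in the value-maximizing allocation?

Highest rent per m² first: Tenant K 24 > Tenant N 17 > Tenant A 16 > Tenant T 7 > Tenant L 6 > Tenant B 3.
Tenant K: +160 to 160 (cap) — 530 left.
Give Tenant N 120 to hit its cap of 120 — 410 left.
Give Tenant A 90 to hit its cap of 90 — 320 left.
Tenant T: +100 to 100 (cap) — 220 left.
Tenant L: +170 to 170 (cap) — 50 left.
Tenant B has room for 180 but only 50 remain, so it gets 50.

50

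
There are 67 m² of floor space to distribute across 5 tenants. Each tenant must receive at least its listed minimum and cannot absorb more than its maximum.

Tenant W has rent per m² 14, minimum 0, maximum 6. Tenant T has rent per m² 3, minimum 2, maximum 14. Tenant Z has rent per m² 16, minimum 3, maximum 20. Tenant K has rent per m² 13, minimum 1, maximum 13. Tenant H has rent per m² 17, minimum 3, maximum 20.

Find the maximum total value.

937

Meeting every minimum uses 0+2+3+1+3 = 9 m², leaving 58.
Highest rent per m² first: Tenant H 17 > Tenant Z 16 > Tenant W 14 > Tenant K 13 > Tenant T 3.
Tenant H takes 17 more to reach its cap of 20 ; 41 left.
Give Tenant Z 17 more to hit its cap of 20 ; 24 left.
Tenant W: +6 to 6 (cap) ; 18 left.
Tenant K takes 12 more to reach its cap of 13 ; 6 left.
Only 6 left; Tenant T takes them to reach 8.
Total = 14×6 + 3×8 + 16×20 + 13×13 + 17×20 = 937.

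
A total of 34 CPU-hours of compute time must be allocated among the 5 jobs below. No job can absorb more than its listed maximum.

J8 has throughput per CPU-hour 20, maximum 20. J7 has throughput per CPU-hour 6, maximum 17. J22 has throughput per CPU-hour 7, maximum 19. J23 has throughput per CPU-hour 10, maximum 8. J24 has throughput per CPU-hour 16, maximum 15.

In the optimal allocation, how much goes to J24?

14

Order the jobs by throughput per CPU-hour: J8 20 > J24 16 > J23 10 > J22 7 > J7 6.
J8: +20 to 20 (cap) — 14 left.
J24 has room for 15 but only 14 remain, so it gets 14.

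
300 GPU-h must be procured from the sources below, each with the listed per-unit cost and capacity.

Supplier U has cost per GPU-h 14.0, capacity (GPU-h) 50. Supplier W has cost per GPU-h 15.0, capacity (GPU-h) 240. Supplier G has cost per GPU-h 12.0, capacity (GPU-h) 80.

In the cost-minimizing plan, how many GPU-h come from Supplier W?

170

Fill from the cheapest source first.
Supplier G at 12.0: take all 80 GPU-h — 220 still needed.
Supplier U at 14.0: take all 50 GPU-h — 170 still needed.
Take 170 from Supplier W at 15.0 to finish.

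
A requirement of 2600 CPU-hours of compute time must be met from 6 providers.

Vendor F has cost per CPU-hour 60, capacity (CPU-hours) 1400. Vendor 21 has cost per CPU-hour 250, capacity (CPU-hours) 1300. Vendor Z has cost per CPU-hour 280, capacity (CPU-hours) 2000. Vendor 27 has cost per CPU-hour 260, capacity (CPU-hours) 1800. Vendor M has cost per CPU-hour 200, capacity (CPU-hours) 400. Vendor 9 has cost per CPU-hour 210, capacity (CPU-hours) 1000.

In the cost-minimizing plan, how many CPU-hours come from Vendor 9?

800

Fill from the cheapest provider first.
Vendor F (60): use full 1400 → 1200 CPU-hours to go.
Vendor M (200): use full 400 → 800 CPU-hours to go.
Vendor 9 (210): take the remaining 800 → done.
Vendor 21, Vendor 27, Vendor Z: unused.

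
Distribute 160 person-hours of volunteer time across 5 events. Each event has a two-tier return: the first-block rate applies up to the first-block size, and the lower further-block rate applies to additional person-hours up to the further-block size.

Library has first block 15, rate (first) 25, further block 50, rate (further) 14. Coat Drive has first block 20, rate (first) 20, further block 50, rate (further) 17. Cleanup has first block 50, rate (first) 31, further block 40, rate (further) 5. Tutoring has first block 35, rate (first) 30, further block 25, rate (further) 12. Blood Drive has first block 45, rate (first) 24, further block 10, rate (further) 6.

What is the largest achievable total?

Treat each block as its own option and order by rate: Cleanup/first 31 > Tutoring/first 30 > Library/first 25 > Blood Drive/first 24 > Coat Drive/first 20 > Coat Drive/second 17 > Library/second 14 > Tutoring/second 12 > Blood Drive/second 6 > Cleanup/second 5.
Cleanup/first (31): +50 — 110 left.
Tutoring/first (30): +35 — 75 left.
Library first at 25: fill all 15 — 60 left.
Blood Drive/first (24): +45 — 15 left.
Coat Drive first at 20: only 15 left, fill 15.
Total = 31×50 + 30×35 + 25×15 + 24×45 + 20×15 = 4355.

4355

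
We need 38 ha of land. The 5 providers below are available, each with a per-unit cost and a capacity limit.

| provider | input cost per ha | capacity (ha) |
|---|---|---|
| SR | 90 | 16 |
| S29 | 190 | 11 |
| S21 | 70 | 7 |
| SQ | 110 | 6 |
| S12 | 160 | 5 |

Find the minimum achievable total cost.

Cheapest first:
S21 at 70: take all 7 ha — 31 still needed.
Take 16 from SR at 90 — need 15 more.
SQ (110): use full 6 — 9 ha to go.
S12 (160): use full 5 — 4 ha to go.
S29 at 190: take 4 of its 11 — requirement met.
Cost = 7×70 + 16×90 + 6×110 + 5×160 + 4×190 = 4150.

4150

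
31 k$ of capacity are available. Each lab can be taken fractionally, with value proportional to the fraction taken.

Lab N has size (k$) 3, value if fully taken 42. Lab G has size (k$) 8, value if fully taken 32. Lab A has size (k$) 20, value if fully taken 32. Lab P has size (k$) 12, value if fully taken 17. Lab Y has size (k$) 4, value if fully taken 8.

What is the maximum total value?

107.6

Sort by value density: Lab N 42/3≈14, Lab G 32/8≈4, Lab Y 8/4≈2, Lab A 32/20≈1.6, Lab P 17/12≈1.42.
All 3 k$ of Lab N fit (value 42) ; 28 remain.
Take all of Lab G (8 k$, value 32) ; 20 k$ left.
All 4 k$ of Lab Y fit (value 8) ; 16 remain.
Only 16 k$ remain; take 16/20 of Lab A for value 32×16/20 = 25.6.
Total value = 107.6.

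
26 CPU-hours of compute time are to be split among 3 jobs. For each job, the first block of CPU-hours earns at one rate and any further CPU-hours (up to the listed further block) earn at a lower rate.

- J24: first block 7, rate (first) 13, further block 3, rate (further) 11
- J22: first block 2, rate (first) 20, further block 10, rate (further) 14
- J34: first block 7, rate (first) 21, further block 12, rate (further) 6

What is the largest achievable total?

Rank every tier by rate: J34/T1 21 > J22/T1 20 > J22/T2 14 > J24/T1 13 > J24/T2 11 > J34/T2 6.
Fill J34 T1 block (7 at 21) → 19 left.
J22 T1 at 20: fill all 2 → 17 left.
Fill J22 T2 block (10 at 14) → 7 left.
J24/T1 (13): +7 → 0 left.
Total = 21×7 + 20×2 + 14×10 + 13×7 = 418.

418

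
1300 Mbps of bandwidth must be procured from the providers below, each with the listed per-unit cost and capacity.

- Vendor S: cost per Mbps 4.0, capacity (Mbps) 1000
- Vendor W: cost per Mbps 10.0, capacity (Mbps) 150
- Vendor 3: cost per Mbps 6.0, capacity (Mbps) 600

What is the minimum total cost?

Use providers in increasing cost order.
Vendor S (4.0): use full 1000 ; 300 Mbps to go.
Vendor 3 (6.0): take the remaining 300 ; done.
Vendor W: unused.
Cost = 1000×4.0 + 300×6.0 = 5800.

5800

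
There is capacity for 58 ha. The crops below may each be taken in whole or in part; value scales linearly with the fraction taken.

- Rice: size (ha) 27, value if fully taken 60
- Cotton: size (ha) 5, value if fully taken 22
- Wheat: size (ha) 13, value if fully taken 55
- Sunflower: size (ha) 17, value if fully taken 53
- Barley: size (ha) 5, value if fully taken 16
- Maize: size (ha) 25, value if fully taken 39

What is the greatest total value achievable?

Sort by value density: Cotton 22/5≈4.4, Wheat 55/13≈4.23, Barley 16/5≈3.2, Sunflower 53/17≈3.12, Rice 60/27≈2.22, Maize 39/25≈1.56.
Take all of Cotton (5 ha, value 22) ; 53 ha left.
Wheat: take in full, 13 ha for value 55 ; 40 left.
Take all of Barley (5 ha, value 16) ; 35 ha left.
Take all of Sunflower (17 ha, value 53) ; 18 ha left.
18 ha left: a 18/27 share of Rice gives 60×18/27 = 40.
Total value = 186.

186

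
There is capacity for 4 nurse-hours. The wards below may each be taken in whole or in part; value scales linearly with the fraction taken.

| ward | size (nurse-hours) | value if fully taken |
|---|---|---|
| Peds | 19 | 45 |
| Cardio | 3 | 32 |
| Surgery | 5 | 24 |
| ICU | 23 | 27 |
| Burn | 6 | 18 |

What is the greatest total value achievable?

36.8

Sort by value density: Cardio 32/3≈10.7, Surgery 24/5≈4.8, Burn 18/6≈3, Peds 45/19≈2.37, ICU 27/23≈1.17.
Cardio: take in full, 3 nurse-hours for value 32 — 1 left.
Only 1 nurse-hours remain; take 1/5 of Surgery for value 24×1/5 = 4.8.
Total value = 36.8.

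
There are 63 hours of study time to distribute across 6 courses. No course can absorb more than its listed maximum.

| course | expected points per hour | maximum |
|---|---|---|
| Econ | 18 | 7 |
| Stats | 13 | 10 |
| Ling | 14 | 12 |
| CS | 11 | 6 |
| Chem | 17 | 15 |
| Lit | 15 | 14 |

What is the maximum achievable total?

944

Order the courses by expected points per hour: Econ 18 > Chem 17 > Lit 15 > Ling 14 > Stats 13 > CS 11.
Give Econ 7 to hit its cap of 7 → 56 left.
Chem takes 15 to reach its cap of 15 → 41 left.
Give Lit 14 to hit its cap of 14 → 27 left.
Ling takes 12 to reach its cap of 12 → 15 left.
Stats takes 10 to reach its cap of 10 → 5 left.
CS: +5 (room for 6) → 5. Pool exhausted.
Total = 18×7 + 13×10 + 14×12 + 11×5 + 17×15 + 15×14 = 944.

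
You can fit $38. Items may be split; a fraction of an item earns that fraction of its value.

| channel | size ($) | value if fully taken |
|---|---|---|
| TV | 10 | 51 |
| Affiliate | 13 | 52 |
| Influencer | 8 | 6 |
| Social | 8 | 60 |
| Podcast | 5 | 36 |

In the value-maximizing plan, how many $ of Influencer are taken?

Best value per unit of size first: Social 60/8≈7.5, Podcast 36/5≈7.2, TV 51/10≈5.1, Affiliate 52/13≈4, Influencer 6/8≈0.75.
Social: take in full, 8 $ for value 60 ; 30 left.
Take all of Podcast (5 $, value 36) ; 25 $ left.
Take all of TV (10 $, value 51) ; 15 $ left.
Take all of Affiliate (13 $, value 52) ; 2 $ left.
Fill the last 2 $ with part of Influencer: 2/8 of it earns 1.5.

2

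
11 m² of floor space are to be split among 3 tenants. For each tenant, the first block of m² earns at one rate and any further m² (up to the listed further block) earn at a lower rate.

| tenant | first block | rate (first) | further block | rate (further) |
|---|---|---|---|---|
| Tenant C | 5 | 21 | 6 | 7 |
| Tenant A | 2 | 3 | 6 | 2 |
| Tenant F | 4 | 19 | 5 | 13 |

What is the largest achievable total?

207

Treat each block as its own option and order by rate: Tenant C/tier1 21 > Tenant F/tier1 19 > Tenant F/tier2 13 > Tenant C/tier2 7 > Tenant A/tier1 3 > Tenant A/tier2 2.
Tenant C/tier1 (21): +5 → 6 left.
Tenant F/tier1 (19): +4 → 2 left.
Tenant F tier2 at 13: only 2 left, fill 2.
Total = 21×5 + 19×4 + 13×2 = 207.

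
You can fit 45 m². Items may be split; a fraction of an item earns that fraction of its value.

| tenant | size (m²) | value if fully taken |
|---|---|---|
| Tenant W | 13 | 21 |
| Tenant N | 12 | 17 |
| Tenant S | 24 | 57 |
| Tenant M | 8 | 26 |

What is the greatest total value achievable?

Best value per unit of size first: Tenant M 26/8≈3.25, Tenant S 57/24≈2.38, Tenant W 21/13≈1.62, Tenant N 17/12≈1.42.
All 8 m² of Tenant M fit (value 26) — 37 remain.
Tenant S: take in full, 24 m² for value 57 — 13 left.
All 13 m² of Tenant W fit (value 21) — 0 remain.
Total value = 104.

104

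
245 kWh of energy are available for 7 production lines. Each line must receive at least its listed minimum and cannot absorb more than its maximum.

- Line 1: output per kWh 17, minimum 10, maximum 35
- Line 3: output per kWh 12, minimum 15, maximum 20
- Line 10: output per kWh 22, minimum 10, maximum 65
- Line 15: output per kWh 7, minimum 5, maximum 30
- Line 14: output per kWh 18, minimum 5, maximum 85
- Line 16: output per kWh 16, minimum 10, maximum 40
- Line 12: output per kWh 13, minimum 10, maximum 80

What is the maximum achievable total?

Meeting every minimum uses 10+15+10+5+5+10+10 = 65 kWh, leaving 180.
Highest output per kWh first: Line 10 22 > Line 14 18 > Line 1 17 > Line 16 16 > Line 12 13 > Line 3 12 > Line 15 7.
Line 10 takes 55 more to reach its cap of 65 — 125 left.
Line 14 takes 80 more to reach its cap of 85 — 45 left.
Line 1: +25 to 35 (cap) — 20 left.
Line 16: +20 (room for 30) → 30. Pool exhausted.
Total = 17×35 + 12×15 + 22×65 + 7×5 + 18×85 + 16×30 + 13×10 = 4380.

4380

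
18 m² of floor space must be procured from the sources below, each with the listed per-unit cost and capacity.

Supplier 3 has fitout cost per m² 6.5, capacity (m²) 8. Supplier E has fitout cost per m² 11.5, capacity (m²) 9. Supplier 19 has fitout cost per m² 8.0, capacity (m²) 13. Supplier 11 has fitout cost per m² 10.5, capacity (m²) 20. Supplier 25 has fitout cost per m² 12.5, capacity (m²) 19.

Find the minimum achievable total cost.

132

Cheapest first:
Supplier 3 at 6.5: take all 8 m² → 10 still needed.
Take 10 from Supplier 19 at 8.0 to finish.
Supplier 11, Supplier E, Supplier 25: unused.
Cost = 8×6.5 + 10×8.0 = 132.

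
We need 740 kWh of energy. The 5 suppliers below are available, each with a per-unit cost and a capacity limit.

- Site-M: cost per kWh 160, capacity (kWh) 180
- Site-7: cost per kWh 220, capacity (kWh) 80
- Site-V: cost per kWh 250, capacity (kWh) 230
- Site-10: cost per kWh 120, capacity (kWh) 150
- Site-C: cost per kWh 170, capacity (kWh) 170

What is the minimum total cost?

Fill from the cheapest supplier first.
Site-10 at 120: take all 150 kWh — 590 still needed.
Site-M at 160: take all 180 kWh — 410 still needed.
Take 170 from Site-C at 170 — need 240 more.
Site-7 (220): use full 80 — 160 kWh to go.
Site-V (250): take the remaining 160 — done.
Cost = 150×120 + 180×160 + 170×170 + 80×220 + 160×250 = 133300.

133300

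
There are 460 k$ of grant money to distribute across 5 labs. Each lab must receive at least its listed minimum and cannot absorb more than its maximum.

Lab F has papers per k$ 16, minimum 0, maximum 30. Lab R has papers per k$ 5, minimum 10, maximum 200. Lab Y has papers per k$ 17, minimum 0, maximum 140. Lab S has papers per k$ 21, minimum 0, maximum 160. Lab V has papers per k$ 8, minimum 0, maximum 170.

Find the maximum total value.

Meeting every minimum uses 0+10+0+0+0 = 10 k$, leaving 450.
Order the labs by papers per k$: Lab S 21 > Lab Y 17 > Lab F 16 > Lab V 8 > Lab R 5.
Lab S takes 160 more to reach its cap of 160 ; 290 left.
Give Lab Y 140 more to hit its cap of 140 ; 150 left.
Lab F: +30 to 30 (cap) ; 120 left.
Lab V has room for 170 more but only 120 remain, so it gets 120.
Total = 16×30 + 5×10 + 17×140 + 21×160 + 8×120 = 7230.

7230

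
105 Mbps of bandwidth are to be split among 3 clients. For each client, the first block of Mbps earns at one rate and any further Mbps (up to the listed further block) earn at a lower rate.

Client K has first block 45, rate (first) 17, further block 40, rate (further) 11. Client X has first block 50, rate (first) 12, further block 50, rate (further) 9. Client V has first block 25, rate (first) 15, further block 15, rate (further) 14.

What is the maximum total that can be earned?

Order all 6 blocks by rate: Client K/first 17 > Client V/first 15 > Client V/second 14 > Client X/first 12 > Client K/second 11 > Client X/second 9.
Client K/first (17): +45 ; 60 left.
Client V first at 15: fill all 25 ; 35 left.
Client V second at 14: fill all 15 ; 20 left.
Client X first at 12: only 20 left, fill 20.
Total = 17×45 + 15×25 + 14×15 + 12×20 = 1590.

1590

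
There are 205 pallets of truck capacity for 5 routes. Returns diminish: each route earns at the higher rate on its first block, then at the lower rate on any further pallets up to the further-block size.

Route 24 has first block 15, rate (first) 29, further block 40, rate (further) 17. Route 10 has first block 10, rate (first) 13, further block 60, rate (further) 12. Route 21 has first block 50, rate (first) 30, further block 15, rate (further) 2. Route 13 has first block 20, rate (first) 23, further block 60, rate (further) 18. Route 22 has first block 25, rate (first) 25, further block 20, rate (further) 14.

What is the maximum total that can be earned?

Rank every tier by rate: Route 21/T1 30 > Route 24/T1 29 > Route 22/T1 25 > Route 13/T1 23 > Route 13/T2 18 > Route 24/T2 17 > Route 22/T2 14 > Route 10/T1 13 > Route 10/T2 12 > Route 21/T2 2.
Route 21/T1 (30): +50 — 155 left.
Fill Route 24 T1 block (15 at 29) — 140 left.
Fill Route 22 T1 block (25 at 25) — 115 left.
Route 13 T1 at 23: fill all 20 — 95 left.
Fill Route 13 T2 block (60 at 18) — 35 left.
Route 24/T2: +35 of 40 at 17; pool empty.
Total = 30×50 + 29×15 + 25×25 + 23×20 + 18×60 + 17×35 = 4695.

4695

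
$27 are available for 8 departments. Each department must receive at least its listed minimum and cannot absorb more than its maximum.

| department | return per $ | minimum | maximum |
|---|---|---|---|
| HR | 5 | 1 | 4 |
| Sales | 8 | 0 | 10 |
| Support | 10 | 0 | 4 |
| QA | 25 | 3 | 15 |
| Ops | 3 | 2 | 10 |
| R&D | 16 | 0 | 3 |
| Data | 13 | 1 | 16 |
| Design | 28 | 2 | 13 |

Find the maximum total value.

638

Meeting every minimum uses 1+0+0+3+2+0+1+2 = 9 $, leaving 18.
Highest return per $ first: Design 28 > QA 25 > R&D 16 > Data 13 > Support 10 > Sales 8 > HR 5 > Ops 3.
Give Design 11 more to hit its cap of 13 ; 7 left.
QA: +7 (room for 12) → 10. Pool exhausted.
Total = 5×1 + 25×10 + 3×2 + 13×1 + 28×13 = 638.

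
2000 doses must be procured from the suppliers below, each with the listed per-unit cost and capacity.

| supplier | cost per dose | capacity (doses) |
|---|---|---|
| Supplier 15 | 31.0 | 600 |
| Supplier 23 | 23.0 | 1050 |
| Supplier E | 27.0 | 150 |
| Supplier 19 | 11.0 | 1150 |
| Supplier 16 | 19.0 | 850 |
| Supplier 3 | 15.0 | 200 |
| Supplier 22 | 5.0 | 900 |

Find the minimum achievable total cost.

Use suppliers in increasing cost order.
Supplier 22 at 5.0: take all 900 doses ; 1100 still needed.
Supplier 19 (11.0): take the remaining 1100 ; done.
Supplier 3, Supplier 16, Supplier 23, Supplier E, Supplier 15: unused.
Cost = 900×5.0 + 1100×11.0 = 16600.

16600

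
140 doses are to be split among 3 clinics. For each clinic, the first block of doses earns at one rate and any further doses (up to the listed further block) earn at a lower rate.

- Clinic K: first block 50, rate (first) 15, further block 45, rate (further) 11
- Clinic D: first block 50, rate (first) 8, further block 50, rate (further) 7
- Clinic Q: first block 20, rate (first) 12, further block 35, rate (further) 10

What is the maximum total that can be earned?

Order all 6 blocks by rate: Clinic K/first 15 > Clinic Q/first 12 > Clinic K/second 11 > Clinic Q/second 10 > Clinic D/first 8 > Clinic D/second 7.
Fill Clinic K first block (50 at 15) ; 90 left.
Clinic Q first at 12: fill all 20 ; 70 left.
Clinic K/second (11): +45 ; 25 left.
Clinic Q second at 10: only 25 left, fill 25.
Total = 15×50 + 12×20 + 11×45 + 10×25 = 1735.

1735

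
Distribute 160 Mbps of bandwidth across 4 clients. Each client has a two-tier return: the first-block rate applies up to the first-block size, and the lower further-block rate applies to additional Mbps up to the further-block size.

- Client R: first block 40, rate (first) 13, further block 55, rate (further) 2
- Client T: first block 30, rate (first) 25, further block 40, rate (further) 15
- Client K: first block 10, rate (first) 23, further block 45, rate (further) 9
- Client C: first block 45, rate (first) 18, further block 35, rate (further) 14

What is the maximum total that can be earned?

2880

Order all 8 blocks by rate: Client T/first 25 > Client K/first 23 > Client C/first 18 > Client T/second 15 > Client C/second 14 > Client R/first 13 > Client K/second 9 > Client R/second 2.
Fill Client T first block (30 at 25) — 130 left.
Client K/first (23): +10 — 120 left.
Client C/first (18): +45 — 75 left.
Client T/second (15): +40 — 35 left.
Client C second at 14: fill all 35 — 0 left.
Total = 25×30 + 23×10 + 18×45 + 15×40 + 14×35 = 2880.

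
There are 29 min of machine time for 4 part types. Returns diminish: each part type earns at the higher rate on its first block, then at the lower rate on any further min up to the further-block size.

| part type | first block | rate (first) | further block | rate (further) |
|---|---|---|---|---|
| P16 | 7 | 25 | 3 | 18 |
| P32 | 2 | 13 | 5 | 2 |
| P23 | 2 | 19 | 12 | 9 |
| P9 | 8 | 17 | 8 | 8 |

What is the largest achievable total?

Treat each block as its own option and order by rate: P16/tier1 25 > P23/tier1 19 > P16/tier2 18 > P9/tier1 17 > P32/tier1 13 > P23/tier2 9 > P9/tier2 8 > P32/tier2 2.
Fill P16 tier1 block (7 at 25) — 22 left.
P23/tier1 (19): +2 — 20 left.
P16 tier2 at 18: fill all 3 — 17 left.
P9/tier1 (17): +8 — 9 left.
Fill P32 tier1 block (2 at 13) — 7 left.
7 remain; put them into P23 tier2 at 9.
Total = 25×7 + 19×2 + 18×3 + 17×8 + 13×2 + 9×7 = 492.

492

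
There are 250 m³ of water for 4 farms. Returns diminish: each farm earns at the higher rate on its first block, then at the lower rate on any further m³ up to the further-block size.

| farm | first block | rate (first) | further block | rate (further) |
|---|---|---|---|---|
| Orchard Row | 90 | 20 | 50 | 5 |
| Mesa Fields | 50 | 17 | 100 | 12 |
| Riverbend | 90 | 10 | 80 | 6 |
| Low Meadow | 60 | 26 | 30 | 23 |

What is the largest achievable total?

5140

Treat each block as its own option and order by rate: Low Meadow/first 26 > Low Meadow/second 23 > Orchard Row/first 20 > Mesa Fields/first 17 > Mesa Fields/second 12 > Riverbend/first 10 > Riverbend/second 6 > Orchard Row/second 5.
Low Meadow/first (26): +60 → 190 left.
Fill Low Meadow second block (30 at 23) → 160 left.
Orchard Row/first (20): +90 → 70 left.
Mesa Fields/first (17): +50 → 20 left.
20 remain; put them into Mesa Fields second at 12.
Total = 26×60 + 23×30 + 20×90 + 17×50 + 12×20 = 5140.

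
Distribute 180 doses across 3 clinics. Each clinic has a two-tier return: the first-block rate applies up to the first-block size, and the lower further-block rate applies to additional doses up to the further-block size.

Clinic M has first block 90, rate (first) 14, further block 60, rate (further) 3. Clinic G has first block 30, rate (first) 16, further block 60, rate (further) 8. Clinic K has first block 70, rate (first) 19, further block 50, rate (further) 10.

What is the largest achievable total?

2930

Treat each block as its own option and order by rate: Clinic K/first 19 > Clinic G/first 16 > Clinic M/first 14 > Clinic K/second 10 > Clinic G/second 8 > Clinic M/second 3.
Fill Clinic K first block (70 at 19) ; 110 left.
Fill Clinic G first block (30 at 16) ; 80 left.
Clinic M first at 14: only 80 left, fill 80.
Total = 19×70 + 16×30 + 14×80 = 2930.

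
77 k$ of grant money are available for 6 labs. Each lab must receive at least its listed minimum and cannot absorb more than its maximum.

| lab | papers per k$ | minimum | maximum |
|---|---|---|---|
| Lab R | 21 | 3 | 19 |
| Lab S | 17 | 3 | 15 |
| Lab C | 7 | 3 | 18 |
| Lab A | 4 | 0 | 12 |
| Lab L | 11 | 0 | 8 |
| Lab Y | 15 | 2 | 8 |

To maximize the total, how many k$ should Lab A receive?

Meeting every minimum uses 3+3+3+0+0+2 = 11 k$, leaving 66.
Order the labs by papers per k$: Lab R 21 > Lab S 17 > Lab Y 15 > Lab L 11 > Lab C 7 > Lab A 4.
Give Lab R 16 more to hit its cap of 19 — 50 left.
Lab S takes 12 more to reach its cap of 15 — 38 left.
Lab Y: +6 to 8 (cap) — 32 left.
Give Lab L 8 more to hit its cap of 8 — 24 left.
Give Lab C 15 more to hit its cap of 18 — 9 left.
Lab A has room for 12 more but only 9 remain, so it gets 9.

9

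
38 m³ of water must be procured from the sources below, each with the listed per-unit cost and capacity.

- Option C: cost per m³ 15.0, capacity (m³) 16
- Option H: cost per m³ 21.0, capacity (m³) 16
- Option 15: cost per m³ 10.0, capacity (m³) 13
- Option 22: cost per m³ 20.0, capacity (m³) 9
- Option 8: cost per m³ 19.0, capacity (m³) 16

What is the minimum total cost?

541

Use sources in increasing cost order.
Take 13 from Option 15 at 10.0 ; need 25 more.
Option C at 15.0: take all 16 m³ ; 9 still needed.
Option 8 at 19.0: take 9 of its 16 ; requirement met.
Option 22, Option H: unused.
Cost = 13×10.0 + 16×15.0 + 9×19.0 = 541.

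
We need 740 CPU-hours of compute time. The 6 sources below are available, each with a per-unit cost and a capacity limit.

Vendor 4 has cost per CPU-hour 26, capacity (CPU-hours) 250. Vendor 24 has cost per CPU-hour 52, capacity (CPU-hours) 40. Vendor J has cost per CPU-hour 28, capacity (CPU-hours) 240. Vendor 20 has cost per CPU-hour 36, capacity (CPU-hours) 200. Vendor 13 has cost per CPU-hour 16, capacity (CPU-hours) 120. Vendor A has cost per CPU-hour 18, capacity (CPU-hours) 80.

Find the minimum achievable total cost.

Use sources in increasing cost order.
Vendor 13 at 16: take all 120 CPU-hours ; 620 still needed.
Vendor A (18): use full 80 ; 540 CPU-hours to go.
Vendor 4 (26): use full 250 ; 290 CPU-hours to go.
Vendor J (28): use full 240 ; 50 CPU-hours to go.
Take 50 from Vendor 20 at 36 to finish.
Vendor 24: unused.
Cost = 120×16 + 80×18 + 250×26 + 240×28 + 50×36 = 18380.

18380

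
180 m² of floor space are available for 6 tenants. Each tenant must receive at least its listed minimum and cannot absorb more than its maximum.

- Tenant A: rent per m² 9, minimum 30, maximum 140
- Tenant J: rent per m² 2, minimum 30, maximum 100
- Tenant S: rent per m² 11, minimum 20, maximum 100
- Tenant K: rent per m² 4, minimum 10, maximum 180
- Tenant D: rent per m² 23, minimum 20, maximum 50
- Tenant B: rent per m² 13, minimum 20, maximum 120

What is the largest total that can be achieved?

Meeting every minimum uses 30+30+20+10+20+20 = 130 m², leaving 50.
Highest rent per m² first: Tenant D 23 > Tenant B 13 > Tenant S 11 > Tenant A 9 > Tenant K 4 > Tenant J 2.
Give Tenant D 30 more to hit its cap of 50 — 20 left.
Tenant B: +20 (room for 100) → 40. Pool exhausted.
Total = 9×30 + 2×30 + 11×20 + 4×10 + 23×50 + 13×40 = 2260.

2260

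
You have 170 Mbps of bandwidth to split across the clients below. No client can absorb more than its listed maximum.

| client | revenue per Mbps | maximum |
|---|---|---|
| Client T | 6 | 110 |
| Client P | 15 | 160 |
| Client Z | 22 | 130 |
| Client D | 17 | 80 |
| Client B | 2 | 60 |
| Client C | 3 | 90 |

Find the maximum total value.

Rank by revenue per Mbps: Client Z 22 > Client D 17 > Client P 15 > Client T 6 > Client C 3 > Client B 2.
Client Z takes 130 to reach its cap of 130 ; 40 left.
Only 40 left; Client D takes them to reach 40.
Total = 22×130 + 17×40 = 3540.

3540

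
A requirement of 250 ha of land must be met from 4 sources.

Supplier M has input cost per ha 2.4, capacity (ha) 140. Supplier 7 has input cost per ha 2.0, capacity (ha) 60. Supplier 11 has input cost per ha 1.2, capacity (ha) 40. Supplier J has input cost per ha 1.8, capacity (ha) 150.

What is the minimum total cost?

438

Fill from the cheapest source first.
Take 40 from Supplier 11 at 1.2 → need 210 more.
Supplier J (1.8): use full 150 → 60 ha to go.
Supplier 7 (2.0): use full 60 → 0 ha to go.
Supplier M: unused.
Cost = 40×1.2 + 150×1.8 + 60×2.0 = 438.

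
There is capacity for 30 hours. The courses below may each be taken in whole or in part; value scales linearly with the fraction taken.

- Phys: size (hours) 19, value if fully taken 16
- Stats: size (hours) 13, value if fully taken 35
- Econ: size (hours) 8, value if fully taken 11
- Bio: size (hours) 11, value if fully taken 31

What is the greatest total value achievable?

74.25

Best value per unit of size first: Bio 31/11≈2.82, Stats 35/13≈2.69, Econ 11/8≈1.38, Phys 16/19≈0.842.
Bio: take in full, 11 hours for value 31 ; 19 left.
All 13 hours of Stats fit (value 35) ; 6 remain.
Fill the last 6 hours with part of Econ: 6/8 of it earns 8.25.
Total value = 74.25.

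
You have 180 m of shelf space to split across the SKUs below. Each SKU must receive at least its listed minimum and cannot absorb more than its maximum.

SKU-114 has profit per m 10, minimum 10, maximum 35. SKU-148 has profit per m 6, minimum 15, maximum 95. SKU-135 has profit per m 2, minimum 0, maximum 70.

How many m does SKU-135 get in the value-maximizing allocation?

Meeting every minimum uses 10+15+0 = 25 m, leaving 155.
Order the SKUs by profit per m: SKU-114 10 > SKU-148 6 > SKU-135 2.
Give SKU-114 25 more to hit its cap of 35 → 130 left.
SKU-148 takes 80 more to reach its cap of 95 → 50 left.
SKU-135: +50 (room for 70) → 50. Pool exhausted.

50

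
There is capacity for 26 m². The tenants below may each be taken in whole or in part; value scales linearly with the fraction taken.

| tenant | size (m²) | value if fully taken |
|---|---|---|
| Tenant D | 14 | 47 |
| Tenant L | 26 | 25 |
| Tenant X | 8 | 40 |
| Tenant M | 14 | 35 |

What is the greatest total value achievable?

Rank by value-to-size ratio: Tenant X 40/8≈5, Tenant D 47/14≈3.36, Tenant M 35/14≈2.5, Tenant L 25/26≈0.962.
All 8 m² of Tenant X fit (value 40) — 18 remain.
All 14 m² of Tenant D fit (value 47) — 4 remain.
4 m² left: a 4/14 share of Tenant M gives 35×4/14 = 10.
Total value = 97.

97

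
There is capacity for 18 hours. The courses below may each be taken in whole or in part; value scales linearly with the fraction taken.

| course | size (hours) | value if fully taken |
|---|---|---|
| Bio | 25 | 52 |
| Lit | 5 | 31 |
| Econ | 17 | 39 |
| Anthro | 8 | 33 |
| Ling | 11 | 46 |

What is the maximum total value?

Best value per unit of size first: Lit 31/5≈6.2, Ling 46/11≈4.18, Anthro 33/8≈4.12, Econ 39/17≈2.29, Bio 52/25≈2.08.
Take all of Lit (5 hours, value 31) ; 13 hours left.
Take all of Ling (11 hours, value 46) ; 2 hours left.
2 hours left: a 2/8 share of Anthro gives 33×2/8 = 8.25.
Total value = 85.25.

85.25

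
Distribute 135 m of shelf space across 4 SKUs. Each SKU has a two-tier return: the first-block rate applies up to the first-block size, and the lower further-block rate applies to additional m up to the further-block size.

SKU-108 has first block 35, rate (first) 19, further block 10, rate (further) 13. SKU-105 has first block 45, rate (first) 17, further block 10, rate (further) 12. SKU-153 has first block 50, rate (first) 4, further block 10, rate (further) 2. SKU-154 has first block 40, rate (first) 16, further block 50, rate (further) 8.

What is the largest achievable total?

Rank every tier by rate: SKU-108/first 19 > SKU-105/first 17 > SKU-154/first 16 > SKU-108/second 13 > SKU-105/second 12 > SKU-154/second 8 > SKU-153/first 4 > SKU-153/second 2.
SKU-108 first at 19: fill all 35 → 100 left.
SKU-105 first at 17: fill all 45 → 55 left.
SKU-154/first (16): +40 → 15 left.
SKU-108 second at 13: fill all 10 → 5 left.
5 remain; put them into SKU-105 second at 12.
Total = 19×35 + 17×45 + 16×40 + 13×10 + 12×5 = 2260.

2260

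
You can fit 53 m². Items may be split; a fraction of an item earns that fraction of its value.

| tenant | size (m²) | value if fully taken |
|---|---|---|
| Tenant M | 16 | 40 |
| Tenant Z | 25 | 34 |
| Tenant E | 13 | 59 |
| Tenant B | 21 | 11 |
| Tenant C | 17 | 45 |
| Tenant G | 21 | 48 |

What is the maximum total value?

Sort by value density: Tenant E 59/13≈4.54, Tenant C 45/17≈2.65, Tenant M 40/16≈2.5, Tenant G 48/21≈2.29, Tenant Z 34/25≈1.36, Tenant B 11/21≈0.524.
Take all of Tenant E (13 m², value 59) → 40 m² left.
Take all of Tenant C (17 m², value 45) → 23 m² left.
All 16 m² of Tenant M fit (value 40) → 7 remain.
7 m² left: a 7/21 share of Tenant G gives 48×7/21 = 16.
Total value = 160.

160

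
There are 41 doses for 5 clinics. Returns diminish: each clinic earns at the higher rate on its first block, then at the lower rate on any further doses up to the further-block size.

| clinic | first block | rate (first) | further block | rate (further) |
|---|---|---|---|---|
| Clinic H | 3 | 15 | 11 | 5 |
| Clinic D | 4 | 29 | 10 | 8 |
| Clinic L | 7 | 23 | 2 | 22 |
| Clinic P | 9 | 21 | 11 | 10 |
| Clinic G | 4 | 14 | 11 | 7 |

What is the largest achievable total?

729

Rank every tier by rate: Clinic D/tier1 29 > Clinic L/tier1 23 > Clinic L/tier2 22 > Clinic P/tier1 21 > Clinic H/tier1 15 > Clinic G/tier1 14 > Clinic P/tier2 10 > Clinic D/tier2 8 > Clinic G/tier2 7 > Clinic H/tier2 5.
Clinic D/tier1 (29): +4 ; 37 left.
Fill Clinic L tier1 block (7 at 23) ; 30 left.
Fill Clinic L tier2 block (2 at 22) ; 28 left.
Clinic P/tier1 (21): +9 ; 19 left.
Fill Clinic H tier1 block (3 at 15) ; 16 left.
Clinic G tier1 at 14: fill all 4 ; 12 left.
Fill Clinic P tier2 block (11 at 10) ; 1 left.
Clinic D tier2 at 8: only 1 left, fill 1.
Total = 29×4 + 23×7 + 22×2 + 21×9 + 15×3 + 14×4 + 10×11 + 8×1 = 729.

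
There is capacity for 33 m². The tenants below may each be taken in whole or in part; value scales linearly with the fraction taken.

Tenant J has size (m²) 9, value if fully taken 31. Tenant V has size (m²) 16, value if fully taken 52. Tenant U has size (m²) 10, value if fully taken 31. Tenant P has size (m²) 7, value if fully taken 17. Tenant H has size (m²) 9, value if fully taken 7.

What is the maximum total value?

Best value per unit of size first: Tenant J 31/9≈3.44, Tenant V 52/16≈3.25, Tenant U 31/10≈3.1, Tenant P 17/7≈2.43, Tenant H 7/9≈0.778.
All 9 m² of Tenant J fit (value 31) — 24 remain.
Take all of Tenant V (16 m², value 52) — 8 m² left.
8 m² left: a 8/10 share of Tenant U gives 31×8/10 = 24.8.
Total value = 107.8.

107.8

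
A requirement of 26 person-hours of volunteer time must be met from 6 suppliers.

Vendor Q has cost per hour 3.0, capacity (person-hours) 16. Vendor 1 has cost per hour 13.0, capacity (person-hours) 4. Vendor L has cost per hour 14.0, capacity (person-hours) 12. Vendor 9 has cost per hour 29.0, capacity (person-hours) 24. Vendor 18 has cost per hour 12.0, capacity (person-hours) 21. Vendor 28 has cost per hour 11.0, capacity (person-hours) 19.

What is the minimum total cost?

158

Use suppliers in increasing cost order.
Vendor Q at 3.0: take all 16 person-hours ; 10 still needed.
Vendor 28 at 11.0: take 10 of its 19 ; requirement met.
Vendor 18, Vendor 1, Vendor L, Vendor 9: unused.
Cost = 16×3.0 + 10×11.0 = 158.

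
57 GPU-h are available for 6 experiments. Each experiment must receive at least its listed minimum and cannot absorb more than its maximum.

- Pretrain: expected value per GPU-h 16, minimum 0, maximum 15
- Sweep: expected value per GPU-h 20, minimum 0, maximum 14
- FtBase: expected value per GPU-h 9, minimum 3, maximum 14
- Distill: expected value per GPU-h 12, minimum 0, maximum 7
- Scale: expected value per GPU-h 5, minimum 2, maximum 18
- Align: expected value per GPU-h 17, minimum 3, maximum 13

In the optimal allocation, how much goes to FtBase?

6

Meeting every minimum uses 0+0+3+0+2+3 = 8 GPU-h, leaving 49.
Rank by expected value per GPU-h: Sweep 20 > Align 17 > Pretrain 16 > Distill 12 > FtBase 9 > Scale 5.
Sweep: +14 to 14 (cap) — 35 left.
Align: +10 to 13 (cap) — 25 left.
Pretrain takes 15 more to reach its cap of 15 — 10 left.
Distill: +7 to 7 (cap) — 3 left.
FtBase has room for 11 more but only 3 remain, so it gets 6.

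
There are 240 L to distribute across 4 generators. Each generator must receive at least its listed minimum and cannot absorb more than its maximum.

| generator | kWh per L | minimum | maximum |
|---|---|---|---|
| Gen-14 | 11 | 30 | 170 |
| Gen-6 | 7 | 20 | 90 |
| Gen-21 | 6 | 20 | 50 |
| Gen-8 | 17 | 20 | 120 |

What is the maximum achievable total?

Meeting every minimum uses 30+20+20+20 = 90 L, leaving 150.
Highest kWh per L first: Gen-8 17 > Gen-14 11 > Gen-6 7 > Gen-21 6.
Gen-8 takes 100 more to reach its cap of 120 → 50 left.
Only 50 left; Gen-14 takes them to reach 80.
Total = 11×80 + 7×20 + 6×20 + 17×120 = 3180.

3180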